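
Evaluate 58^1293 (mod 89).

30

Successive squares of 58 mod 89: 58^1≡58, 58^2≡71, 58^4≡57, 58^8≡45, 58^16≡67, 58^32≡39, 58^64≡8, 58^128≡64, 58^256≡2, 58^512≡4, 58^1024≡16.
Since 1293 = 1 + 4 + 8 + 256 + 1024 in binary, 58^1293 ≡ 58·57·45·2·16 ≡ 30 (mod 89).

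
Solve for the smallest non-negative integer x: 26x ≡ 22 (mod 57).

26⁻¹ ≡ 11 (mod 57) because 26·11 = 286 = 5·57 + 1.
So x ≡ 11·22 = 242 ≡ 14 (mod 57).

14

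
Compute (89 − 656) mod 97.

15

656 = 6·97 + 74, so 656 mod 97 = 74.
(89 − 74) mod 97 = 15.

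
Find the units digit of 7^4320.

The units digit of 7^n cycles with period 4: 7, 9, 3, 1, …
4320 leaves remainder 0 on division by 4, so 7^4320 ends in 1.

1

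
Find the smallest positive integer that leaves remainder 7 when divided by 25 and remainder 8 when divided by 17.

382

x ≡ 8 (mod 17) gives x ∈ {8, 25, 42, 59, 76, 93, 110, 127, …}.
The first of these with x mod 25 = 7 is 382.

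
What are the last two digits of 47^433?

Successive squares of 47 mod 100: 47^1≡47, 47^2≡9, 47^4≡81, 47^8≡61, 47^16≡21, 47^32≡41, 47^64≡81, 47^128≡61, 47^256≡21.
Since 433 = 1 + 16 + 32 + 128 + 256 in binary, 47^433 ≡ 47·21·41·61·21 ≡ 27 (mod 100).

27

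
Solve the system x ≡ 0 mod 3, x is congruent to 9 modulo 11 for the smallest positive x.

9

x ≡ 0 (mod 3) gives x ∈ {0, 3, 6, 9}.
The first of these with x mod 11 = 9 is 9.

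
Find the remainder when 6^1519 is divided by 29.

28

By repeated squaring mod 29: 6^1≡6, 6^2≡7, 6^4≡20, 6^8≡23, 6^16≡7, 6^32≡20, 6^64≡23, 6^128≡7, 6^256≡20, 6^512≡23, 6^1024≡7.
Since 1519 = 1 + 2 + 4 + 8 + 32 + 64 + 128 + 256 + 1024 in binary, 6^1519 ≡ 6·7·20·23·20·23·7·20·7 ≡ 28 (mod 29).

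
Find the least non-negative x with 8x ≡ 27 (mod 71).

The inverse of 8 mod 71 is 9 (since 8·9 = 72 ≡ 1).
Multiplying both sides by 9: x ≡ 9·27 = 243 ≡ 30 (mod 71).
Check: 8·30 = 240 = 3·71 + 27.

30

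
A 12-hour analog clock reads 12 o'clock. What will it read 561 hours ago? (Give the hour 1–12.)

3

Dividing 561 by 12 gives quotient 46 and remainder 9.
12 − 9 → 3 on a 12-hour dial.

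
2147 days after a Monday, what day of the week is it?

Dividing 2147 by 7 gives quotient 306 and remainder 5.
Monday + 5 days → Saturday.

Saturday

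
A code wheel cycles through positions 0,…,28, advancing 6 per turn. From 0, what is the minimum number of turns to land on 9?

16

6⁻¹ ≡ 5 (mod 29) because 6·5 = 30 = 1·29 + 1.
Multiplying both sides by 5: x ≡ 5·9 = 45 ≡ 16 (mod 29).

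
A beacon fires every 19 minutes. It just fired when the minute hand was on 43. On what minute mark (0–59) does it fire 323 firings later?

323·19 = 6137.
6137 − 102·60 = 17, so 6137 ≡ 17 (mod 60).
(43 + 17) mod 60 = 0.

0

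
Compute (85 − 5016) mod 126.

Dividing 5016 by 126 gives quotient 39 and remainder 102.
(85 − 102) mod 126 = 109.

109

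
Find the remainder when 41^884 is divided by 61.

58

By repeated squaring mod 61: 41^1≡41, 41^2≡34, 41^4≡58, 41^8≡9, 41^16≡20, 41^32≡34, 41^64≡58, 41^128≡9, 41^256≡20, 41^512≡34.
884 = 4 + 16 + 32 + 64 + 256 + 512, so 41^884 ≡ 58·20·34·58·20·34 ≡ 58 (mod 61).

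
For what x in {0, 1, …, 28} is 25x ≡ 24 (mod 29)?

23

The inverse of 25 mod 29 is 7 (since 25·7 = 175 ≡ 1).
So x ≡ 7·24 = 168 ≡ 23 (mod 29).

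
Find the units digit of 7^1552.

Powers of 7 mod 10 repeat with period 4: 7, 9, 3, 1.
1552 mod 4 = 0, so the last digit matches 7^4 = 1.

1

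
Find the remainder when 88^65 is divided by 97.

Successive squares of 88 mod 97: 88^1≡88, 88^2≡81, 88^4≡62, 88^8≡61, 88^16≡35, 88^32≡61, 88^64≡35.
65 = 1 + 64, so 88^65 ≡ 88·35 ≡ 73 (mod 97).

73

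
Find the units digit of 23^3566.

9

Powers of 3 mod 10 repeat with period 4: 3, 9, 7, 1.
3566 mod 4 = 2, so the last digit matches 3^2 = 9.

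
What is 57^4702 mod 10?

Last digits of 7^n: 7, 9, 3, 1 (period 4).
4702 leaves remainder 2 on division by 4, so 57^4702 ends in 9.

9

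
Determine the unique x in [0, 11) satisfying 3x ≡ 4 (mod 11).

5

3⁻¹ ≡ 4 (mod 11) because 3·4 = 12 = 1·11 + 1.
Multiplying both sides by 4: x ≡ 4·4 = 16 ≡ 5 (mod 11).
Check: 3·5 = 15 = 1·11 + 4.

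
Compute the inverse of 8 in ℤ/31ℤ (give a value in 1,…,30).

31 = 3·8 + 7
8 = 1·7 + 1
7 = 7·1 + 0
Back-substituting gives 8·4 ≡ 1 (mod 31).

4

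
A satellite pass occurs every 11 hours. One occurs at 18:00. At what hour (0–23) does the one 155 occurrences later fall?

19

155·11 = 1705.
1705 = 71·24 + 1, so 1705 mod 24 = 1.
(18 + 1) mod 24 = 19.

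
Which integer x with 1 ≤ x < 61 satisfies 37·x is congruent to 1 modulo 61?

61 = 1·37 + 24
37 = 1·24 + 13
24 = 1·13 + 11
13 = 1·11 + 2
11 = 5·2 + 1
2 = 2·1 + 0
Back-substituting gives 37·33 ≡ 1 (mod 61).

33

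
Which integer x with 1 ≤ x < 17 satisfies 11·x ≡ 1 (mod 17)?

14

11·14 = 154 = 9·17 + 1, so 11⁻¹ ≡ 14 (mod 17).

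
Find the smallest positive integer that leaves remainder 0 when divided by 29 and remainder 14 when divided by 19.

261

x ≡ 14 (mod 19) gives x ∈ {14, 33, 52, 71, 90, 109, 128, 147, …}.
The first of these with x mod 29 = 0 is 261.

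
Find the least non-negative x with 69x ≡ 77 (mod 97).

70

69⁻¹ ≡ 45 (mod 97) because 69·45 = 3105 = 32·97 + 1.
So x ≡ 45·77 = 3465 ≡ 70 (mod 97).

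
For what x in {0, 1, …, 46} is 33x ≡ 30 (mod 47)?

18

33⁻¹ ≡ 10 (mod 47) because 33·10 = 330 = 7·47 + 1.
Multiplying both sides by 10: x ≡ 10·30 = 300 ≡ 18 (mod 47).
Check: 33·18 = 594 = 12·47 + 30.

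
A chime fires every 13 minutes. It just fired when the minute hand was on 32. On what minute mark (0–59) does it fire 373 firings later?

373·13 = 4849.
4849 − 80·60 = 49, so 4849 ≡ 49 (mod 60).
(32 + 49) mod 60 = 21.

21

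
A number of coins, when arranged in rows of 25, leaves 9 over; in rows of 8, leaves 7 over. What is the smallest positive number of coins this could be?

159

x ≡ 7 (mod 8) gives x ∈ {7, 15, 23, 31, 39, 47, 55, 63, …}.
The first of these with x mod 25 = 9 is 159.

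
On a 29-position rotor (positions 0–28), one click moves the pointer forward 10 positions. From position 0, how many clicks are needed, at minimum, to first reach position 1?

3

10·3 = 30 = 1·29 + 1, so 10⁻¹ ≡ 3 (mod 29).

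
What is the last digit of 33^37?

3

Powers of 3 mod 10 repeat with period 4: 3, 9, 7, 1.
37 leaves remainder 1 on division by 4, so 33^37 ends in 3.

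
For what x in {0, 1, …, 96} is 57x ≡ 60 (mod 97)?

The inverse of 57 mod 97 is 80 (since 57·80 = 4560 ≡ 1).
Multiplying both sides by 80: x ≡ 80·60 = 4800 ≡ 47 (mod 97).
Check: 57·47 = 2679 = 27·97 + 60.

47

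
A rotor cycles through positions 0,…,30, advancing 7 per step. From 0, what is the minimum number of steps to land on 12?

15

7⁻¹ ≡ 9 (mod 31) because 7·9 = 63 = 2·31 + 1.
Multiplying both sides by 9: x ≡ 9·12 = 108 ≡ 15 (mod 31).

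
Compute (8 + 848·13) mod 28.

0

848·13 = 11024.
11024 mod 28 = 20 (since 393·28 = 11004).
(8 + 20) mod 28 = 0.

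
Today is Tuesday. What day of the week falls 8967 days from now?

8967 mod 7 = 0 (since 1281·7 = 8967).
Tuesday + 0 days → Tuesday.

Tuesday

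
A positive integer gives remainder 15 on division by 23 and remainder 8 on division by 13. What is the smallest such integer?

268

Since 13·16 ≡ 1 (mod 23), take x = 8 + 13·((15−8)·16 mod 23) = 8 + 13·20 = 268.
Check: 268 mod 23 = 15, 268 mod 13 = 8.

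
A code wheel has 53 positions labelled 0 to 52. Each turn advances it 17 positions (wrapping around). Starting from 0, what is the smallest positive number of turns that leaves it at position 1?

53 = 3·17 + 2
17 = 8·2 + 1
2 = 2·1 + 0
Back-substituting gives 17·25 ≡ 1 (mod 53).

25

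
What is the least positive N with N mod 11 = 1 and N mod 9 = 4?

67

x ≡ 4 (mod 9) gives x ∈ {4, 13, 22, 31, 40, 49, 58, 67}.
The first of these with x mod 11 = 1 is 67.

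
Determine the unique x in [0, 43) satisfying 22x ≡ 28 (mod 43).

13

22⁻¹ ≡ 2 (mod 43) because 22·2 = 44 = 1·43 + 1.
So x ≡ 2·28 = 56 ≡ 13 (mod 43).
Check: 22·13 = 286 = 6·43 + 28.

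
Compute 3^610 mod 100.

By repeated squaring mod 100: 3^1≡3, 3^2≡9, 3^4≡81, 3^8≡61, 3^16≡21, 3^32≡41, 3^64≡81, 3^128≡61, 3^256≡21, 3^512≡41.
Since 610 = 2 + 32 + 64 + 512 in binary, 3^610 ≡ 9·41·81·41 ≡ 49 (mod 100).

49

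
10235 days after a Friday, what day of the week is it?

10235 mod 7 = 1 (since 1462·7 = 10234).
Friday + 1 day → Saturday.

Saturday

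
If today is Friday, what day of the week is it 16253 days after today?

16253 − 2321·7 = 6, so 16253 ≡ 6 (mod 7).
Friday + 6 days → Thursday.

Thursday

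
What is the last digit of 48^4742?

Last digits of 8^n: 8, 4, 2, 6 (period 4).
4742 leaves remainder 2 on division by 4, so 48^4742 ends in 4.

4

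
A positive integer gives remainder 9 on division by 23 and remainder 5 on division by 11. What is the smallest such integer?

170

x ≡ 5 (mod 11) gives x ∈ {5, 16, 27, 38, 49, 60, 71, 82, …}.
The first of these with x mod 23 = 9 is 170.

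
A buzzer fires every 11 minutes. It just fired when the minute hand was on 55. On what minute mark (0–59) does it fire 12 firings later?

12·11 = 132.
132 = 2·60 + 12, so 132 mod 60 = 12.
(55 + 12) mod 60 = 7.

7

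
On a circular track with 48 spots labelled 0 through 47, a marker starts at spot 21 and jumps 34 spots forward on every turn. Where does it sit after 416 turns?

5

416·34 = 14144.
14144 = 294·48 + 32, so 14144 mod 48 = 32.
(21 + 32) mod 48 = 5.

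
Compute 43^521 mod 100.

Square-and-reduce mod 100: 43^1≡43, 43^2≡49, 43^4≡1, 43^8≡1, 43^16≡1, 43^32≡1, 43^64≡1, 43^128≡1, 43^256≡1, 43^512≡1.
521 = 1 + 8 + 512, so 43^521 ≡ 43·1·1 ≡ 43 (mod 100).

43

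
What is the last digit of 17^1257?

7

Last digits of 7^n: 7, 9, 3, 1 (period 4).
1257 mod 4 = 1, so the last digit matches 7^1 = 7.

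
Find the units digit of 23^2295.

7

The units digit of 23^n cycles with period 4: 3, 9, 7, 1, …
2295 leaves remainder 3 on division by 4, so 23^2295 ends in 7.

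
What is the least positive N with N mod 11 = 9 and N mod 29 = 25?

x ≡ 9 (mod 11) gives x ∈ {9, 20, 31, 42, 53, 64, 75, 86, …}.
The first of these with x mod 29 = 25 is 141.

141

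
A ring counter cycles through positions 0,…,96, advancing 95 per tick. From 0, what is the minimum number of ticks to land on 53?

95⁻¹ ≡ 48 (mod 97) because 95·48 = 4560 = 47·97 + 1.
Multiplying both sides by 48: x ≡ 48·53 = 2544 ≡ 22 (mod 97).

22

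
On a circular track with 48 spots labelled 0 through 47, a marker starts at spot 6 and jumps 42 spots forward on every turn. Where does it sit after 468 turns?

468·42 = 19656.
Dividing 19656 by 48 gives quotient 409 and remainder 24.
(6 + 24) mod 48 = 30.

30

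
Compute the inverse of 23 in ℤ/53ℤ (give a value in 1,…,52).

30

53 = 2·23 + 7
23 = 3·7 + 2
7 = 3·2 + 1
2 = 2·1 + 0
Back-substituting gives 23·30 ≡ 1 (mod 53).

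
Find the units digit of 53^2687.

Last digits of 3^n: 3, 9, 7, 1 (period 4).
2687 leaves remainder 3 on division by 4, so 53^2687 ends in 7.

7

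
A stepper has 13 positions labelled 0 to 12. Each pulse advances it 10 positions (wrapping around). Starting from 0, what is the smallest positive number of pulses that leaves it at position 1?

13 = 1·10 + 3
10 = 3·3 + 1
3 = 3·1 + 0
Back-substituting gives 10·4 ≡ 1 (mod 13).

4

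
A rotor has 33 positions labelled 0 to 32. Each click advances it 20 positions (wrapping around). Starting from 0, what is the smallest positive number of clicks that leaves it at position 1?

5

20·5 = 100 = 3·33 + 1, so 20⁻¹ ≡ 5 (mod 33).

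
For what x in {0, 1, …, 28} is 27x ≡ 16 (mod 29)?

The inverse of 27 mod 29 is 14 (since 27·14 = 378 ≡ 1).
Multiplying both sides by 14: x ≡ 14·16 = 224 ≡ 21 (mod 29).

21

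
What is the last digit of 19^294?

1

The units digit of 19^n cycles with period 2: 9, 1, …
294 leaves remainder 0 on division by 2, so 19^294 ends in 1.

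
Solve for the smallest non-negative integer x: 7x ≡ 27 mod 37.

25

7⁻¹ ≡ 16 (mod 37) because 7·16 = 112 = 3·37 + 1.
Multiplying both sides by 16: x ≡ 16·27 = 432 ≡ 25 (mod 37).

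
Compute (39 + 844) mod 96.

19

844 − 8·96 = 76, so 844 ≡ 76 (mod 96).
(39 + 76) mod 96 = 19.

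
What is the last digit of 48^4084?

Powers of 8 mod 10 repeat with period 4: 8, 4, 2, 6.
4084 leaves remainder 0 on division by 4, so 48^4084 ends in 6.

6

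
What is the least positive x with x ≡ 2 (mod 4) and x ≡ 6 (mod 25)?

6

Since 25·1 ≡ 1 (mod 4), take x = 6 + 25·((2−6)·1 mod 4) = 6 + 25·0 = 6.
Check: 6 mod 4 = 2, 6 mod 25 = 6.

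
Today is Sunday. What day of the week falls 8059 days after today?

Tuesday

8059 mod 7 = 2 (since 1151·7 = 8057).
Sunday + 2 days → Tuesday.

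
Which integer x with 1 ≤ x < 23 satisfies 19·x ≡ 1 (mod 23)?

19·17 = 323 = 14·23 + 1, so 19⁻¹ ≡ 17 (mod 23).

17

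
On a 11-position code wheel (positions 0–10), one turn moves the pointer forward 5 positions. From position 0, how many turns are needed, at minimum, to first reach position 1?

11 = 2·5 + 1
5 = 5·1 + 0
Back-substituting gives 5·9 ≡ 1 (mod 11).

9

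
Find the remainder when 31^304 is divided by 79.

By repeated squaring mod 79: 31^1≡31, 31^2≡13, 31^4≡11, 31^8≡42, 31^16≡26, 31^32≡44, 31^64≡40, 31^128≡20, 31^256≡5.
Since 304 = 16 + 32 + 256 in binary, 31^304 ≡ 26·44·5 ≡ 32 (mod 79).

32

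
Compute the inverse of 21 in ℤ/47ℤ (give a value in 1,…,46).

9

47 = 2·21 + 5
21 = 4·5 + 1
5 = 5·1 + 0
Back-substituting gives 21·9 ≡ 1 (mod 47).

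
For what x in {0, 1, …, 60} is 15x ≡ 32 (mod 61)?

The inverse of 15 mod 61 is 57 (since 15·57 = 855 ≡ 1).
Multiplying both sides by 57: x ≡ 57·32 = 1824 ≡ 55 (mod 61).
Check: 15·55 = 825 = 13·61 + 32.

55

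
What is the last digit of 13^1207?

7

The units digit of 13^n cycles with period 4: 3, 9, 7, 1, …
1207 leaves remainder 3 on division by 4, so 13^1207 ends in 7.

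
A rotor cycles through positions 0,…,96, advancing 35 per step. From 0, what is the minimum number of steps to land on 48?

18

35⁻¹ ≡ 61 (mod 97) because 35·61 = 2135 = 22·97 + 1.
Multiplying both sides by 61: x ≡ 61·48 = 2928 ≡ 18 (mod 97).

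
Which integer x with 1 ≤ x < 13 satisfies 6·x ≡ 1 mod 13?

13 = 2·6 + 1
6 = 6·1 + 0
Back-substituting gives 6·11 ≡ 1 (mod 13).

11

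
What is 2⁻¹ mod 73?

37

73 = 36·2 + 1
2 = 2·1 + 0
Back-substituting gives 2·37 ≡ 1 (mod 73).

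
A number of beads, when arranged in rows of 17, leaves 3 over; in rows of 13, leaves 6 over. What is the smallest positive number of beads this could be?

71

Since 13·4 ≡ 1 (mod 17), take x = 6 + 13·((3−6)·4 mod 17) = 6 + 13·5 = 71.
Check: 71 mod 17 = 3, 71 mod 13 = 6.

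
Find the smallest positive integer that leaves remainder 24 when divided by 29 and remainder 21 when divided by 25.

x ≡ 21 (mod 25) gives x ∈ {21, 46, 71, 96, 121, 146, 171, 196, …}.
The first of these with x mod 29 = 24 is 546.

546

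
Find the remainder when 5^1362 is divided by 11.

Successive squares of 5 mod 11: 5^1≡5, 5^2≡3, 5^4≡9, 5^8≡4, 5^16≡5, 5^32≡3, 5^64≡9, 5^128≡4, 5^256≡5, 5^512≡3, 5^1024≡9.
1362 = 2 + 16 + 64 + 256 + 1024, so 5^1362 ≡ 3·5·9·5·9 ≡ 3 (mod 11).

3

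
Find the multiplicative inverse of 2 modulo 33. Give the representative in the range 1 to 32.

2·17 = 34 = 1·33 + 1, so 2⁻¹ ≡ 17 (mod 33).

17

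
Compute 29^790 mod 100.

By repeated squaring mod 100: 29^1≡29, 29^2≡41, 29^4≡81, 29^8≡61, 29^16≡21, 29^32≡41, 29^64≡81, 29^128≡61, 29^256≡21, 29^512≡41.
790 = 2 + 4 + 16 + 256 + 512, so 29^790 ≡ 41·81·21·21·41 ≡ 1 (mod 100).

1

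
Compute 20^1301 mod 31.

Successive squares of 20 mod 31: 20^1≡20, 20^2≡28, 20^4≡9, 20^8≡19, 20^16≡20, 20^32≡28, 20^64≡9, 20^128≡19, 20^256≡20, 20^512≡28, 20^1024≡9.
Since 1301 = 1 + 4 + 16 + 256 + 1024 in binary, 20^1301 ≡ 20·9·20·20·9 ≡ 7 (mod 31).

7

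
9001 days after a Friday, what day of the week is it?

9001 mod 7 = 6 (since 1285·7 = 8995).
Friday + 6 days → Thursday.

Thursday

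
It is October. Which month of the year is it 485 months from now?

485 mod 12 = 5 (since 40·12 = 480).
October + 5 months → March.

March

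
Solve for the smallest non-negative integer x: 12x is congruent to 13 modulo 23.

3

The inverse of 12 mod 23 is 2 (since 12·2 = 24 ≡ 1).
Multiplying both sides by 2: x ≡ 2·13 = 26 ≡ 3 (mod 23).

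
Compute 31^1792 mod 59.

48

Successive squares of 31 mod 59: 31^1≡31, 31^2≡17, 31^4≡53, 31^8≡36, 31^16≡57, 31^32≡4, 31^64≡16, 31^128≡20, 31^256≡46, 31^512≡51, 31^1024≡5.
Since 1792 = 256 + 512 + 1024 in binary, 31^1792 ≡ 46·51·5 ≡ 48 (mod 59).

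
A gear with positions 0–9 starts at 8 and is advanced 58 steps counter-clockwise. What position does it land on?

0

Dividing 58 by 10 gives quotient 5 and remainder 8.
(8 − 8) mod 10 = 0.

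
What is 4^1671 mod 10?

4

Last digits of 4^n: 4, 6 (period 2).
1671 mod 2 = 1, so the last digit matches 4^1 = 4.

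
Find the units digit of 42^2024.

6

The units digit of 42^n cycles with period 4: 2, 4, 8, 6, …
2024 leaves remainder 0 on division by 4, so 42^2024 ends in 6.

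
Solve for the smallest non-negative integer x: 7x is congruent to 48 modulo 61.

7⁻¹ ≡ 35 (mod 61) because 7·35 = 245 = 4·61 + 1.
So x ≡ 35·48 = 1680 ≡ 33 (mod 61).
Check: 7·33 = 231 = 3·61 + 48.

33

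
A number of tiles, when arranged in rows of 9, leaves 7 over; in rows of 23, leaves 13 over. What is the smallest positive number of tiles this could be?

151

x ≡ 7 (mod 9) gives x ∈ {7, 16, 25, 34, 43, 52, 61, 70, …}.
The first of these with x mod 23 = 13 is 151.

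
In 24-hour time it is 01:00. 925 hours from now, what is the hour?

14

925 − 38·24 = 13, so 925 ≡ 13 (mod 24).
(1 + 13) mod 24 = 14.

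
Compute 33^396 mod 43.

4

Square-and-reduce mod 43: 33^1≡33, 33^2≡14, 33^4≡24, 33^8≡17, 33^16≡31, 33^32≡15, 33^64≡10, 33^128≡14, 33^256≡24.
396 = 4 + 8 + 128 + 256, so 33^396 ≡ 24·17·14·24 ≡ 4 (mod 43).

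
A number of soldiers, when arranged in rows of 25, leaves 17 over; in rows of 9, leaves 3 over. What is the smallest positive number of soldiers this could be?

192

Since 9·14 ≡ 1 (mod 25), take x = 3 + 9·((17−3)·14 mod 25) = 3 + 9·21 = 192.
Check: 192 mod 25 = 17, 192 mod 9 = 3.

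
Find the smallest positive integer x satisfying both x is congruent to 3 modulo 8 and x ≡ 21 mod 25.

171

x ≡ 3 (mod 8) gives x ∈ {3, 11, 19, 27, 35, 43, 51, 59, …}.
The first of these with x mod 25 = 21 is 171.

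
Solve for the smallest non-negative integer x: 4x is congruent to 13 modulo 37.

The inverse of 4 mod 37 is 28 (since 4·28 = 112 ≡ 1).
Multiplying both sides by 28: x ≡ 28·13 = 364 ≡ 31 (mod 37).
Check: 4·31 = 124 = 3·37 + 13.

31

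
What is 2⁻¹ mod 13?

13 = 6·2 + 1
2 = 2·1 + 0
Back-substituting gives 2·7 ≡ 1 (mod 13).

7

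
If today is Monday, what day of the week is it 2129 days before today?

Sunday

Dividing 2129 by 7 gives quotient 304 and remainder 1.
Monday − 1 day → Sunday.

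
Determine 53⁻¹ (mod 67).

43

53·43 = 2279 = 34·67 + 1, so 53⁻¹ ≡ 43 (mod 67).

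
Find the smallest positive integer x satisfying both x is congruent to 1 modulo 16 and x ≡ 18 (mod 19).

113

x ≡ 1 (mod 16) gives x ∈ {1, 17, 33, 49, 65, 81, 97, 113}.
The first of these with x mod 19 = 18 is 113.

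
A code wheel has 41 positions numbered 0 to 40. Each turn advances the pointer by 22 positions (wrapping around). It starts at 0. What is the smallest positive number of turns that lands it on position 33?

22

The inverse of 22 mod 41 is 28 (since 22·28 = 616 ≡ 1).
Multiplying both sides by 28: x ≡ 28·33 = 924 ≡ 22 (mod 41).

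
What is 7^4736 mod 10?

1

Last digits of 7^n: 7, 9, 3, 1 (period 4).
4736 mod 4 = 0, so the last digit matches 7^4 = 1.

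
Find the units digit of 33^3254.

Powers of 3 mod 10 repeat with period 4: 3, 9, 7, 1.
3254 leaves remainder 2 on division by 4, so 33^3254 ends in 9.

9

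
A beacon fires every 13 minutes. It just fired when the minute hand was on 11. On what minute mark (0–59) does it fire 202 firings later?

202·13 = 2626.
Dividing 2626 by 60 gives quotient 43 and remainder 46.
(11 + 46) mod 60 = 57.

57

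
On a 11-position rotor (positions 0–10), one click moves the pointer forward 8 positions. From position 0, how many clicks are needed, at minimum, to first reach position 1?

7

11 = 1·8 + 3
8 = 2·3 + 2
3 = 1·2 + 1
2 = 2·1 + 0
Back-substituting gives 8·7 ≡ 1 (mod 11).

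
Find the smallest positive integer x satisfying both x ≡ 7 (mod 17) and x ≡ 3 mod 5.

Since 5·7 ≡ 1 (mod 17), take x = 3 + 5·((7−3)·7 mod 17) = 3 + 5·11 = 58.
Check: 58 mod 17 = 7, 58 mod 5 = 3.

58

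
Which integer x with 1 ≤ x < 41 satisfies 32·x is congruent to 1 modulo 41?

41 = 1·32 + 9
32 = 3·9 + 5
9 = 1·5 + 4
5 = 1·4 + 1
4 = 4·1 + 0
Back-substituting gives 32·9 ≡ 1 (mod 41).

9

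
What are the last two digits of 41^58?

21

By repeated squaring mod 100: 41^1≡41, 41^2≡81, 41^4≡61, 41^8≡21, 41^16≡41, 41^32≡81.
58 = 2 + 8 + 16 + 32, so 41^58 ≡ 81·21·41·81 ≡ 21 (mod 100).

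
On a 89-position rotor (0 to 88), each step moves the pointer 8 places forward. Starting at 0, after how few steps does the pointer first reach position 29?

8⁻¹ ≡ 78 (mod 89) because 8·78 = 624 = 7·89 + 1.
So x ≡ 78·29 = 2262 ≡ 37 (mod 89).
Check: 8·37 = 296 = 3·89 + 29.

37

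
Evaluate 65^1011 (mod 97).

By repeated squaring mod 97: 65^1≡65, 65^2≡54, 65^4≡6, 65^8≡36, 65^16≡35, 65^32≡61, 65^64≡35, 65^128≡61, 65^256≡35, 65^512≡61.
Since 1011 = 1 + 2 + 16 + 32 + 64 + 128 + 256 + 512 in binary, 65^1011 ≡ 65·54·35·61·35·61·35·61 ≡ 18 (mod 97).

18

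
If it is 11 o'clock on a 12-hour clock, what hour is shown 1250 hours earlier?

1250 = 104·12 + 2, so 1250 mod 12 = 2.
11 − 2 → 9 on a 12-hour dial.

9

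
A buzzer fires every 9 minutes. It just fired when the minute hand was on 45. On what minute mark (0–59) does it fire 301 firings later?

301·9 = 2709.
2709 − 45·60 = 9, so 2709 ≡ 9 (mod 60).
(45 + 9) mod 60 = 54.

54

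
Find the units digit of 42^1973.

The units digit of 42^n cycles with period 4: 2, 4, 8, 6, …
1973 leaves remainder 1 on division by 4, so 42^1973 ends in 2.

2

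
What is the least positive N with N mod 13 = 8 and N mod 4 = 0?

8

x ≡ 0 (mod 4) gives x ∈ {0, 4, 8}.
The first of these with x mod 13 = 8 is 8.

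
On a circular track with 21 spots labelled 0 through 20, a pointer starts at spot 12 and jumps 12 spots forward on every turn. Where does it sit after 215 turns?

215·12 = 2580.
2580 mod 21 = 18 (since 122·21 = 2562).
(12 + 18) mod 21 = 9.

9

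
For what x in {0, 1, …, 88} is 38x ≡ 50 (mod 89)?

6

38⁻¹ ≡ 82 (mod 89) because 38·82 = 3116 = 35·89 + 1.
So x ≡ 82·50 = 4100 ≡ 6 (mod 89).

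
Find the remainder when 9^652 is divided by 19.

6

Square-and-reduce mod 19: 9^1≡9, 9^2≡5, 9^4≡6, 9^8≡17, 9^16≡4, 9^32≡16, 9^64≡9, 9^128≡5, 9^256≡6, 9^512≡17.
Since 652 = 4 + 8 + 128 + 512 in binary, 9^652 ≡ 6·17·5·17 ≡ 6 (mod 19).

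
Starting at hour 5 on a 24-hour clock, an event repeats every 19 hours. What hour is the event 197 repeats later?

197·19 = 3743.
3743 − 155·24 = 23, so 3743 ≡ 23 (mod 24).
(5 + 23) mod 24 = 4.

4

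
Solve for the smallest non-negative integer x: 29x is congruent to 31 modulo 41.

35

29⁻¹ ≡ 17 (mod 41) because 29·17 = 493 = 12·41 + 1.
So x ≡ 17·31 = 527 ≡ 35 (mod 41).
Check: 29·35 = 1015 = 24·41 + 31.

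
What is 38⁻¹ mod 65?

12

38·12 = 456 = 7·65 + 1, so 38⁻¹ ≡ 12 (mod 65).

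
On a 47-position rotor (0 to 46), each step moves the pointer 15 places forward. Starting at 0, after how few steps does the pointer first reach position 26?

8

15⁻¹ ≡ 22 (mod 47) because 15·22 = 330 = 7·47 + 1.
So x ≡ 22·26 = 572 ≡ 8 (mod 47).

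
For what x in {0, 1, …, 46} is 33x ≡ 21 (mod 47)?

22

The inverse of 33 mod 47 is 10 (since 33·10 = 330 ≡ 1).
Multiplying both sides by 10: x ≡ 10·21 = 210 ≡ 22 (mod 47).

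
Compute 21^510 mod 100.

1

Successive squares of 21 mod 100: 21^1≡21, 21^2≡41, 21^4≡81, 21^8≡61, 21^16≡21, 21^32≡41, 21^64≡81, 21^128≡61, 21^256≡21.
Since 510 = 2 + 4 + 8 + 16 + 32 + 64 + 128 + 256 in binary, 21^510 ≡ 41·81·61·21·41·81·61·21 ≡ 1 (mod 100).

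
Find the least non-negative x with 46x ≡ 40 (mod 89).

The inverse of 46 mod 89 is 60 (since 46·60 = 2760 ≡ 1).
Multiplying both sides by 60: x ≡ 60·40 = 2400 ≡ 86 (mod 89).
Check: 46·86 = 3956 = 44·89 + 40.

86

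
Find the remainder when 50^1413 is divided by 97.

By repeated squaring mod 97: 50^1≡50, 50^2≡75, 50^4≡96, 50^8≡1, 50^16≡1, 50^32≡1, 50^64≡1, 50^128≡1, 50^256≡1, 50^512≡1, 50^1024≡1.
Since 1413 = 1 + 4 + 128 + 256 + 1024 in binary, 50^1413 ≡ 50·96·1·1·1 ≡ 47 (mod 97).

47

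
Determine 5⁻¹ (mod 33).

20

5·20 = 100 = 3·33 + 1, so 5⁻¹ ≡ 20 (mod 33).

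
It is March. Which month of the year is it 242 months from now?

242 = 20·12 + 2, so 242 mod 12 = 2.
March + 2 months → May.

May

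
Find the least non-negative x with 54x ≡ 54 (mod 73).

1

54⁻¹ ≡ 23 (mod 73) because 54·23 = 1242 = 17·73 + 1.
Multiplying both sides by 23: x ≡ 23·54 = 1242 ≡ 1 (mod 73).
Check: 54·1 = 54 = 0·73 + 54.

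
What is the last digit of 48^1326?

Last digits of 8^n: 8, 4, 2, 6 (period 4).
1326 mod 4 = 2, so the last digit matches 8^2 = 4.

4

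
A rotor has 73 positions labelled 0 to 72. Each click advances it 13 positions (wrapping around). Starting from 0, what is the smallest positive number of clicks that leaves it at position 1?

13·45 = 585 = 8·73 + 1, so 13⁻¹ ≡ 45 (mod 73).

45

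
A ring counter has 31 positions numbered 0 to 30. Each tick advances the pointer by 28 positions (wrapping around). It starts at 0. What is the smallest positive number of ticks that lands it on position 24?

23

28⁻¹ ≡ 10 (mod 31) because 28·10 = 280 = 9·31 + 1.
So x ≡ 10·24 = 240 ≡ 23 (mod 31).
Check: 28·23 = 644 = 20·31 + 24.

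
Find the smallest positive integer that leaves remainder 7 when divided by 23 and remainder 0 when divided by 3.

30

Since 3·8 ≡ 1 (mod 23), take x = 0 + 3·((7−0)·8 mod 23) = 0 + 3·10 = 30.
Check: 30 mod 23 = 7, 30 mod 3 = 0.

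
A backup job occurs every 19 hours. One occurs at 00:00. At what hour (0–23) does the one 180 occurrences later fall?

12

180·19 = 3420.
3420 mod 24 = 12 (since 142·24 = 3408).
(0 + 12) mod 24 = 12.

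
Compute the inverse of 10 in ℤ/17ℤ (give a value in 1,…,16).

17 = 1·10 + 7
10 = 1·7 + 3
7 = 2·3 + 1
3 = 3·1 + 0
Back-substituting gives 10·12 ≡ 1 (mod 17).

12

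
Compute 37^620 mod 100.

By repeated squaring mod 100: 37^1≡37, 37^2≡69, 37^4≡61, 37^8≡21, 37^16≡41, 37^32≡81, 37^64≡61, 37^128≡21, 37^256≡41, 37^512≡81.
Since 620 = 4 + 8 + 32 + 64 + 512 in binary, 37^620 ≡ 61·21·81·61·81 ≡ 1 (mod 100).

1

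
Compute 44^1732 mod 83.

By repeated squaring mod 83: 44^1≡44, 44^2≡27, 44^4≡65, 44^8≡75, 44^16≡64, 44^32≡29, 44^64≡11, 44^128≡38, 44^256≡33, 44^512≡10, 44^1024≡17.
1732 = 4 + 64 + 128 + 512 + 1024, so 44^1732 ≡ 65·11·38·10·17 ≡ 33 (mod 83).

33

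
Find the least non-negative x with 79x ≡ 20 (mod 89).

The inverse of 79 mod 89 is 80 (since 79·80 = 6320 ≡ 1).
Multiplying both sides by 80: x ≡ 80·20 = 1600 ≡ 87 (mod 89).

87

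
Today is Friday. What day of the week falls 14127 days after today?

Dividing 14127 by 7 gives quotient 2018 and remainder 1.
Friday + 1 day → Saturday.

Saturday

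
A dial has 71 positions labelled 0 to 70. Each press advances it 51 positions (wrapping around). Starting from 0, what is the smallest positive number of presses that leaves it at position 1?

39

51·39 = 1989 = 28·71 + 1, so 51⁻¹ ≡ 39 (mod 71).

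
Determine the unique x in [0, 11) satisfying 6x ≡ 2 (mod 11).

4

The inverse of 6 mod 11 is 2 (since 6·2 = 12 ≡ 1).
So x ≡ 2·2 = 4 ≡ 4 (mod 11).
Check: 6·4 = 24 = 2·11 + 2.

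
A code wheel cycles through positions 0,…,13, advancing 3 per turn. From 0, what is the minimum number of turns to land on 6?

2

The inverse of 3 mod 14 is 5 (since 3·5 = 15 ≡ 1).
So x ≡ 5·6 = 30 ≡ 2 (mod 14).
Check: 3·2 = 6 = 0·14 + 6.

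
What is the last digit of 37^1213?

Powers of 7 mod 10 repeat with period 4: 7, 9, 3, 1.
1213 leaves remainder 1 on division by 4, so 37^1213 ends in 7.

7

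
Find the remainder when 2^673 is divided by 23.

4

Square-and-reduce mod 23: 2^1≡2, 2^2≡4, 2^4≡16, 2^8≡3, 2^16≡9, 2^32≡12, 2^64≡6, 2^128≡13, 2^256≡8, 2^512≡18.
Since 673 = 1 + 32 + 128 + 512 in binary, 2^673 ≡ 2·12·13·18 ≡ 4 (mod 23).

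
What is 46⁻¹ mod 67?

46·51 = 2346 = 35·67 + 1, so 46⁻¹ ≡ 51 (mod 67).

51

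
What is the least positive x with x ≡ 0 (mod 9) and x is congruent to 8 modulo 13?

x ≡ 0 (mod 9) gives x ∈ {0, 9, 18, 27, 36, 45, 54, 63, …}.
The first of these with x mod 13 = 8 is 99.

99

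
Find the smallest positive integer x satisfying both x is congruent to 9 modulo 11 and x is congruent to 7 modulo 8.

x ≡ 7 (mod 8) gives x ∈ {7, 15, 23, 31}.
The first of these with x mod 11 = 9 is 31.

31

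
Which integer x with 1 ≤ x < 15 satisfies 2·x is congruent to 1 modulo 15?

8

15 = 7·2 + 1
2 = 2·1 + 0
Back-substituting gives 2·8 ≡ 1 (mod 15).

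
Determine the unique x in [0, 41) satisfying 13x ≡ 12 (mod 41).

13⁻¹ ≡ 19 (mod 41) because 13·19 = 247 = 6·41 + 1.
So x ≡ 19·12 = 228 ≡ 23 (mod 41).
Check: 13·23 = 299 = 7·41 + 12.

23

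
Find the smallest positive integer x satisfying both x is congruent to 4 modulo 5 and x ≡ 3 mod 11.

Since 11·1 ≡ 1 (mod 5), take x = 3 + 11·((4−3)·1 mod 5) = 3 + 11·1 = 14.
Check: 14 mod 5 = 4, 14 mod 11 = 3.

14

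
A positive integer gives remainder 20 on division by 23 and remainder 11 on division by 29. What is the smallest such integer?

388

Since 29·4 ≡ 1 (mod 23), take x = 11 + 29·((20−11)·4 mod 23) = 11 + 29·13 = 388.
Check: 388 mod 23 = 20, 388 mod 29 = 11.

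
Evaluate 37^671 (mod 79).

By repeated squaring mod 79: 37^1≡37, 37^2≡26, 37^4≡44, 37^8≡40, 37^16≡20, 37^32≡5, 37^64≡25, 37^128≡72, 37^256≡49, 37^512≡31.
671 = 1 + 2 + 4 + 8 + 16 + 128 + 512, so 37^671 ≡ 37·26·44·40·20·72·31 ≡ 39 (mod 79).

39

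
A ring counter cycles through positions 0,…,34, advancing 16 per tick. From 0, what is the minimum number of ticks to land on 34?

16⁻¹ ≡ 11 (mod 35) because 16·11 = 176 = 5·35 + 1.
Multiplying both sides by 11: x ≡ 11·34 = 374 ≡ 24 (mod 35).
Check: 16·24 = 384 = 10·35 + 34.

24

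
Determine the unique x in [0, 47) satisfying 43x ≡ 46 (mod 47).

12

The inverse of 43 mod 47 is 35 (since 43·35 = 1505 ≡ 1).
So x ≡ 35·46 = 1610 ≡ 12 (mod 47).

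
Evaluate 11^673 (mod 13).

Square-and-reduce mod 13: 11^1≡11, 11^2≡4, 11^4≡3, 11^8≡9, 11^16≡3, 11^32≡9, 11^64≡3, 11^128≡9, 11^256≡3, 11^512≡9.
673 = 1 + 32 + 128 + 512, so 11^673 ≡ 11·9·9·9 ≡ 11 (mod 13).

11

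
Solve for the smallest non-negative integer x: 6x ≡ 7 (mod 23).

The inverse of 6 mod 23 is 4 (since 6·4 = 24 ≡ 1).
So x ≡ 4·7 = 28 ≡ 5 (mod 23).

5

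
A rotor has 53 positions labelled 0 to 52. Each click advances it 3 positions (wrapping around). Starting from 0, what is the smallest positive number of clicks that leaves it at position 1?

53 = 17·3 + 2
3 = 1·2 + 1
2 = 2·1 + 0
Back-substituting gives 3·18 ≡ 1 (mod 53).

18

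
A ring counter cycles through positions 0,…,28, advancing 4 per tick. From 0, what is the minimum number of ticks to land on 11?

10

4⁻¹ ≡ 22 (mod 29) because 4·22 = 88 = 3·29 + 1.
So x ≡ 22·11 = 242 ≡ 10 (mod 29).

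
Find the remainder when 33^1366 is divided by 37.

7

Successive squares of 33 mod 37: 33^1≡33, 33^2≡16, 33^4≡34, 33^8≡9, 33^16≡7, 33^32≡12, 33^64≡33, 33^128≡16, 33^256≡34, 33^512≡9, 33^1024≡7.
Since 1366 = 2 + 4 + 16 + 64 + 256 + 1024 in binary, 33^1366 ≡ 16·34·7·33·34·7 ≡ 7 (mod 37).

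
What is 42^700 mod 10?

Last digits of 2^n: 2, 4, 8, 6 (period 4).
700 mod 4 = 0, so the last digit matches 2^4 = 6.

6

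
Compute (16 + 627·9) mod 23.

627·9 = 5643.
Dividing 5643 by 23 gives quotient 245 and remainder 8.
(16 + 8) mod 23 = 1.

1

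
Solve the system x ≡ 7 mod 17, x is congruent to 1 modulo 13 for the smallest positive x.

x ≡ 1 (mod 13) gives x ∈ {1, 14, 27, 40, 53, 66, 79, 92}.
The first of these with x mod 17 = 7 is 92.

92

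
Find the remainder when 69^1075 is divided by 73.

36

By repeated squaring mod 73: 69^1≡69, 69^2≡16, 69^4≡37, 69^8≡55, 69^16≡32, 69^32≡2, 69^64≡4, 69^128≡16, 69^256≡37, 69^512≡55, 69^1024≡32.
Since 1075 = 1 + 2 + 16 + 32 + 1024 in binary, 69^1075 ≡ 69·16·32·2·32 ≡ 36 (mod 73).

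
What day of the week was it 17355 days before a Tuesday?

Sunday

Dividing 17355 by 7 gives quotient 2479 and remainder 2.
Tuesday − 2 days → Sunday.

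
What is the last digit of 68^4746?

4

The units digit of 68^n cycles with period 4: 8, 4, 2, 6, …
4746 leaves remainder 2 on division by 4, so 68^4746 ends in 4.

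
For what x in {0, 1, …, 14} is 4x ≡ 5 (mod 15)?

5

The inverse of 4 mod 15 is 4 (since 4·4 = 16 ≡ 1).
So x ≡ 4·5 = 20 ≡ 5 (mod 15).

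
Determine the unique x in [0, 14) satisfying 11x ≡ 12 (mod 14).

11⁻¹ ≡ 9 (mod 14) because 11·9 = 99 = 7·14 + 1.
Multiplying both sides by 9: x ≡ 9·12 = 108 ≡ 10 (mod 14).

10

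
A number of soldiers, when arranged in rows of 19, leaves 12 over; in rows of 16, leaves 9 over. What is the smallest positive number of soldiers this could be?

297

Since 16·6 ≡ 1 (mod 19), take x = 9 + 16·((12−9)·6 mod 19) = 9 + 16·18 = 297.
Check: 297 mod 19 = 12, 297 mod 16 = 9.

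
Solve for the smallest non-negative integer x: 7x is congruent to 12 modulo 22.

8

The inverse of 7 mod 22 is 19 (since 7·19 = 133 ≡ 1).
So x ≡ 19·12 = 228 ≡ 8 (mod 22).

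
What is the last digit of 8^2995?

Powers of 8 mod 10 repeat with period 4: 8, 4, 2, 6.
2995 leaves remainder 3 on division by 4, so 8^2995 ends in 2.

2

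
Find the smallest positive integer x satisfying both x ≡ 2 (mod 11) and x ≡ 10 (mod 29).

x ≡ 2 (mod 11) gives x ∈ {2, 13, 24, 35, 46, 57, 68}.
The first of these with x mod 29 = 10 is 68.

68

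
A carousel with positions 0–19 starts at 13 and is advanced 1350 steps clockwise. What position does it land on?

1350 = 67·20 + 10, so 1350 mod 20 = 10.
(13 + 10) mod 20 = 3.

3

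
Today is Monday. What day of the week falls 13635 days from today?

13635 mod 7 = 6 (since 1947·7 = 13629).
Monday + 6 days → Sunday.

Sunday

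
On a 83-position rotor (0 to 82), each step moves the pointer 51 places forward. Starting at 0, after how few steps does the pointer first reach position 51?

1

The inverse of 51 mod 83 is 70 (since 51·70 = 3570 ≡ 1).
Multiplying both sides by 70: x ≡ 70·51 = 3570 ≡ 1 (mod 83).
Check: 51·1 = 51 = 0·83 + 51.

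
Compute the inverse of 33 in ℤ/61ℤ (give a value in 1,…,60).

33·37 = 1221 = 20·61 + 1, so 33⁻¹ ≡ 37 (mod 61).

37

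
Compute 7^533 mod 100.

7

Successive squares of 7 mod 100: 7^1≡7, 7^2≡49, 7^4≡1, 7^8≡1, 7^16≡1, 7^32≡1, 7^64≡1, 7^128≡1, 7^256≡1, 7^512≡1.
533 = 1 + 4 + 16 + 512, so 7^533 ≡ 7·1·1·1 ≡ 7 (mod 100).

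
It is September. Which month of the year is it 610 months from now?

610 − 50·12 = 10, so 610 ≡ 10 (mod 12).
September + 10 months → July.

July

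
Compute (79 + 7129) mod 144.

7129 mod 144 = 73 (since 49·144 = 7056).
(79 + 73) mod 144 = 8.

8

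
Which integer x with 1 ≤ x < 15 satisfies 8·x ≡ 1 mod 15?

2

8·2 = 16 = 1·15 + 1, so 8⁻¹ ≡ 2 (mod 15).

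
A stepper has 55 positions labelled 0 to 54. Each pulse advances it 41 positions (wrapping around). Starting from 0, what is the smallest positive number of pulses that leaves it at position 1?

51

55 = 1·41 + 14
41 = 2·14 + 13
14 = 1·13 + 1
13 = 13·1 + 0
Back-substituting gives 41·51 ≡ 1 (mod 55).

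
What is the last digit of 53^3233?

Last digits of 3^n: 3, 9, 7, 1 (period 4).
3233 leaves remainder 1 on division by 4, so 53^3233 ends in 3.

3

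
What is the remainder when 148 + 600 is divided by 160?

600 = 3·160 + 120, so 600 mod 160 = 120.
(148 + 120) mod 160 = 108.

108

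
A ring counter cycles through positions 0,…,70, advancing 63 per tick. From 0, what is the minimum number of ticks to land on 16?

69

The inverse of 63 mod 71 is 62 (since 63·62 = 3906 ≡ 1).
Multiplying both sides by 62: x ≡ 62·16 = 992 ≡ 69 (mod 71).
Check: 63·69 = 4347 = 61·71 + 16.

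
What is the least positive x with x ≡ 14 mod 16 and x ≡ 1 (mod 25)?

126

x ≡ 14 (mod 16) gives x ∈ {14, 30, 46, 62, 78, 94, 110, 126}.
The first of these with x mod 25 = 1 is 126.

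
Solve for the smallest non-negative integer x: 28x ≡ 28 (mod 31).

The inverse of 28 mod 31 is 10 (since 28·10 = 280 ≡ 1).
So x ≡ 10·28 = 280 ≡ 1 (mod 31).
Check: 28·1 = 28 = 0·31 + 28.

1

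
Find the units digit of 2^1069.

Powers of 2 mod 10 repeat with period 4: 2, 4, 8, 6.
1069 leaves remainder 1 on division by 4, so 2^1069 ends in 2.

2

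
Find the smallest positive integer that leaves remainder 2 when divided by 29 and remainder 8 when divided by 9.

89

x ≡ 8 (mod 9) gives x ∈ {8, 17, 26, 35, 44, 53, 62, 71, …}.
The first of these with x mod 29 = 2 is 89.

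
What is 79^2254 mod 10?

Powers of 9 mod 10 repeat with period 2: 9, 1.
2254 mod 2 = 0, so the last digit matches 9^2 = 1.

1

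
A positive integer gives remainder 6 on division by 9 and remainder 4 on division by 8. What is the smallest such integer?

60

x ≡ 4 (mod 8) gives x ∈ {4, 12, 20, 28, 36, 44, 52, 60}.
The first of these with x mod 9 = 6 is 60.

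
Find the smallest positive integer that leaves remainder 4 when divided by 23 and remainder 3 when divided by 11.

x ≡ 3 (mod 11) gives x ∈ {3, 14, 25, 36, 47, 58, 69, 80, …}.
The first of these with x mod 23 = 4 is 234.

234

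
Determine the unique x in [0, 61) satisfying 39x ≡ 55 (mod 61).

The inverse of 39 mod 61 is 36 (since 39·36 = 1404 ≡ 1).
Multiplying both sides by 36: x ≡ 36·55 = 1980 ≡ 28 (mod 61).
Check: 39·28 = 1092 = 17·61 + 55.

28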